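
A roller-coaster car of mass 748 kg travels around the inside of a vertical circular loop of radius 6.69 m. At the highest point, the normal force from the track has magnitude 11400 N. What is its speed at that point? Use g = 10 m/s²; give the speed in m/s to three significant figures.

At the top, N + mg = mv²/r, so v = √(r(N/m + g)) = √(6.69 × (11400/748 + 10.0)) = √(6.69 × 25.24) = √168.9 = 12.99 m/s.

13.0 m/s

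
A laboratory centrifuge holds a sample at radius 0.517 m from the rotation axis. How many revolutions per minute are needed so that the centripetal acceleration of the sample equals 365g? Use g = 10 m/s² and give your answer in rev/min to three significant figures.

Require ω²r = 365g, so ω = √(365 × 10.0/0.517) = 84.02 rad/s.
In rev/min: ω × 60/(2π) = 84.02 × 60/(2π) = 802.4 rev/min.

802 rev/min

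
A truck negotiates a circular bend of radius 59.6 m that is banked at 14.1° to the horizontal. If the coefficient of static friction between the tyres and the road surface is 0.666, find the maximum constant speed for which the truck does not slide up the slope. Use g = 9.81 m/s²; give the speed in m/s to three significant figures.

25.4 m/s

At the maximum speed, friction acts down the slope at its limiting value f = μN. Radially (horizontal, toward centre): N sinθ + μN cosθ = mv²/r. Vertically: N cosθ − μN sinθ = mg.
Dividing: v² = r g (sinθ + μcosθ)/(cosθ − μsinθ).
sinθ + μcosθ = 0.2436 + 0.666×0.9699 = 0.8895; cosθ − μsinθ = 0.9699 − 0.666×0.2436 = 0.8076.
v² = 59.6 × 9.81 × 0.8895/0.8076 = 644.0 m²/s², so v = 25.38 m/s.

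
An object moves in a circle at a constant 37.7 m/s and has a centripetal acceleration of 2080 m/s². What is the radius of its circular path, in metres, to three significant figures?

a_c = v²/r ⇒ r = v²/a_c = (37.7)²/2080 = 1421/2080 = 0.6833 m.

0.683 m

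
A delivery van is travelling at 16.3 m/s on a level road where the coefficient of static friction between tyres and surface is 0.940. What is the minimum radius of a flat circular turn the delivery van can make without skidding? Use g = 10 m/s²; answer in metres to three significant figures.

At the limit, μ_s m g = m v²/r, so r_min = v²/(μ_s g) = (16.3)²/(0.940 × 10.0) = 265.7/9.400 = 28.26 m.

28.3 m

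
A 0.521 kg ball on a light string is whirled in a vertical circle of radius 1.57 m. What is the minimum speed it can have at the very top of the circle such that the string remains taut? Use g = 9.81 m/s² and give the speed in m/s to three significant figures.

At the highest point the centre is directly below, so both the weight and T act inward: T + mg = mv²/r.
At minimum speed T → 0, so mg = mv_min²/r ⇒ v_min = √(g r) = √(9.81 × 1.57) = 3.924 m/s.

3.92 m/s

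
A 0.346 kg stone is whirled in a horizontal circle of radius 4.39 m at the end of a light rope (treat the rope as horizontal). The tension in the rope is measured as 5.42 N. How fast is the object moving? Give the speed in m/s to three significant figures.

T = m v²/r ⇒ v = √(T r / m) = √(5.42 × 4.39 / 0.346) = √68.77 = 8.293 m/s.

8.29 m/s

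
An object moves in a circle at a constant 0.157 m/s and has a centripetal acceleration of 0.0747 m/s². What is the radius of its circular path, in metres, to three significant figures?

0.330 m

a_c = v²/r ⇒ r = v²/a_c = (0.157)²/0.0747 = 0.02465/0.0747 = 0.3300 m.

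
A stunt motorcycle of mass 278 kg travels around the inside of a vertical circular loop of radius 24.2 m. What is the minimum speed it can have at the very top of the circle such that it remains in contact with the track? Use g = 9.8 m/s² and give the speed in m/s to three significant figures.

At the highest point the centre is directly below, so both the weight and N act inward: N + mg = mv²/r.
At minimum speed N → 0, so mg = mv_min²/r ⇒ v_min = √(g r) = √(9.8 × 24.2) = 15.40 m/s.

15.4 m/s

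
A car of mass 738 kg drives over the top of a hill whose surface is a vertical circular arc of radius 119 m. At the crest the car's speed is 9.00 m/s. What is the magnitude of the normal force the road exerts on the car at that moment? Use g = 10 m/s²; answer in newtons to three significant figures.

At the crest the centripetal acceleration points downward (toward the centre of the arc), so mg − N = mv²/r.
N = m(g − v²/r) = 738 × (10.0 − (9.00)²/119) = 738 × (10.0 − 0.6807) = 738 × 9.319 = 6878 N.

6880 N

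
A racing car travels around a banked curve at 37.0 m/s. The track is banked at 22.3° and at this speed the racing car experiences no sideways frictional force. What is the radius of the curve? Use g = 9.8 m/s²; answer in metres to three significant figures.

Frictionless banking: tanθ = v²/(rg), so r = v²/(g tanθ).
r = (37.0)²/(9.8 × tan 22.3°) = 1369/(9.8 × 0.4101) = 1369/4.019 = 340.6 m.

341 m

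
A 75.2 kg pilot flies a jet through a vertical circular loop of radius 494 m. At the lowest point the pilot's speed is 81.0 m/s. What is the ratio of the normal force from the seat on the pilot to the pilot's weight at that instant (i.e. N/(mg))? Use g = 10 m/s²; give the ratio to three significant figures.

At the bottom, N − mg = mv²/r, so N = m(v²/r + g) and N/(mg) = v²/(rg) + 1 = (81.0)²/(494 × 10.0) + 1 = 1.328 + 1 = 2.328.

2.33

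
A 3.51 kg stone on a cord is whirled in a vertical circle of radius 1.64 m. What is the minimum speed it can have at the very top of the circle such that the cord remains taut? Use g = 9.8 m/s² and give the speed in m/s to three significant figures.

At the top, both weight mg and T point toward the centre: T + mg = mv²/r.
At minimum speed T → 0, so mg = mv_min²/r ⇒ v_min = √(g r) = √(9.8 × 1.64) = 4.009 m/s.

4.01 m/s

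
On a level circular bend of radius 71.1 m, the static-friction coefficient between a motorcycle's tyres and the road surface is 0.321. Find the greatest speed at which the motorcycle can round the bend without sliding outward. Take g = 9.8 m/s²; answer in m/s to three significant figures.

15.0 m/s

On a flat curve, static friction is the only horizontal force, so it must supply the full centripetal force: μ_s m g = m v²/r.
Mass cancels: v_max = √(μ_s g r) = √(0.321 × 9.8 × 71.1) = √223.7 = 14.96 m/s.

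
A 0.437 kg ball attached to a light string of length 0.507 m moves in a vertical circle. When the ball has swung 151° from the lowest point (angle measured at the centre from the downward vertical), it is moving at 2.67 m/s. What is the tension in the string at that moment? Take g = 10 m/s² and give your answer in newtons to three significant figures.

Take the radial direction toward the centre of the circle as positive. The component of the weight along the string toward the centre is −mg cos φ (φ measured from the bottom), so Newton's second law along the string gives T − mg cos φ = m v²/r.
cos 151° = -0.8746, so T = m(v²/r + g cos φ) = 0.437 × ((2.67)²/0.507 + 10.0 × -0.8746) = 0.437 × (14.06 + (-8.746)) = 0.437 × 5.315 = 2.323 N.

2.32 N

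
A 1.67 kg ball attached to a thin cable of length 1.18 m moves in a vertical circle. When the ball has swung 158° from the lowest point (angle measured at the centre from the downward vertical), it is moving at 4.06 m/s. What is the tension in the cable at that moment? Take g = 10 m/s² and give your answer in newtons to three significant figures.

Take the radial direction toward the centre of the circle as positive. The component of the weight along the string toward the centre is −mg cos φ (φ measured from the bottom), so Newton's second law along the string gives T − mg cos φ = m v²/r.
cos 158° = -0.9272, so T = m(v²/r + g cos φ) = 1.67 × ((4.06)²/1.18 + 10.0 × -0.9272) = 1.67 × (13.97 + (-9.272)) = 1.67 × 4.697 = 7.845 N.

7.84 N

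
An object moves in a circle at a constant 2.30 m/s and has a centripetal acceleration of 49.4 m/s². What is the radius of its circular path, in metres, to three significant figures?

a_c = v²/r ⇒ r = v²/a_c = (2.30)²/49.4 = 5.290/49.4 = 0.1071 m.

0.107 m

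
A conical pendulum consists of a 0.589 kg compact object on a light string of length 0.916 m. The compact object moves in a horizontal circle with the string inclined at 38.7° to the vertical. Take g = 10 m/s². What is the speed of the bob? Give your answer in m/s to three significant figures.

The radius of the circle is r = L sinθ = 0.916 × sin 38.7° = 0.5727 m.
Horizontally T sinθ = mv²/r and vertically T cosθ = mg, so tanθ = v²/(rg).
v = √(r g tanθ) = √(0.5727 × 10.0 × 0.8012) = √4.588 = 2.142 m/s.

2.14 m/s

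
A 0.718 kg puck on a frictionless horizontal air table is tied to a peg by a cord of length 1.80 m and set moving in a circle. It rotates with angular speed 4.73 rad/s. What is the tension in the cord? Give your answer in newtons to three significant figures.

28.9 N

v = ωr = 4.73 × 1.80 = 8.514 m/s.
The tension is the only horizontal force, so it supplies the full centripetal force: T = m v²/r = 0.718 × (8.514)²/1.80 = 0.718 × 72.49/1.80 = 28.91 N.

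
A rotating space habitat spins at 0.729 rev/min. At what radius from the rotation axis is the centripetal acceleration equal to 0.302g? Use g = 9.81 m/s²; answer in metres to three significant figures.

508 m

ω = 0.729 rev/min × 2π/60 = 0.07634 rad/s.
a_c = ω²r = 0.302g ⇒ r = 0.302 × 9.81 / (0.07634)² = 2.963/0.005828 = 508.4 m.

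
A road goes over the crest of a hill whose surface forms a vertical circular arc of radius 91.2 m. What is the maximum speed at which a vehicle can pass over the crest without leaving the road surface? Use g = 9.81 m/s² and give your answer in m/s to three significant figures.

29.9 m/s

At the crest the centre of the circle is below the vehicle, so the net downward (centripetal) force is mg − N = mv²/r.
The vehicle leaves the road when N → 0, giving v_max = √(g r) = √(9.81 × 91.2) = 29.91 m/s.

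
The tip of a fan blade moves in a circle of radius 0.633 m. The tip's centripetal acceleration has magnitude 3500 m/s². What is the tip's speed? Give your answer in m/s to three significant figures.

47.1 m/s

a_c = v²/r ⇒ v = √(a_c · r) = √(3500 × 0.633) = √2216 = 47.07 m/s.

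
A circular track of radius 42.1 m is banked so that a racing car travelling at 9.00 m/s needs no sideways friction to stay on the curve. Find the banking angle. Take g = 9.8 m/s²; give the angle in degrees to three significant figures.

With no friction, the horizontal component of the normal force provides the centripetal force: N sinθ = mv²/r, while N cosθ = mg vertically.
Dividing: tanθ = v²/(r g) = (9.00)²/(42.1 × 9.8) = 81.00/412.6 = 0.1963.
θ = arctan(0.1963) = 11.11°.

11.1°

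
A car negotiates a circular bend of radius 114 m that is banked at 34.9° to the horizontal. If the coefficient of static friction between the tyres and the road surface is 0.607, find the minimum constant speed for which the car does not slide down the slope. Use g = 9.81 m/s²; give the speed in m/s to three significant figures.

At the minimum speed, friction acts up the slope at its limiting value f = μN. Radially (horizontal, toward centre): N sinθ − μN cosθ = mv²/r. Vertically: N cosθ + μN sinθ = mg.
Dividing: v² = r g (sinθ − μcosθ)/(cosθ + μsinθ).
sinθ − μcosθ = 0.5721 − 0.607×0.8202 = 0.07431; cosθ + μsinθ = 0.8202 + 0.607×0.5721 = 1.167.
v² = 114 × 9.81 × 0.07431/1.167 = 71.19 m²/s², so v = 8.437 m/s.

8.44 m/s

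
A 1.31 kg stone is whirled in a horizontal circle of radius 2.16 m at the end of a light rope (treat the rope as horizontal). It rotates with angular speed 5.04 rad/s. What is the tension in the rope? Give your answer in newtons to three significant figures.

v = ωr = 5.04 × 2.16 = 10.89 m/s.
The tension is the only horizontal force, so it supplies the full centripetal force: T = m v²/r = 1.31 × (10.89)²/2.16 = 1.31 × 118.5/2.16 = 71.88 N.

71.9 N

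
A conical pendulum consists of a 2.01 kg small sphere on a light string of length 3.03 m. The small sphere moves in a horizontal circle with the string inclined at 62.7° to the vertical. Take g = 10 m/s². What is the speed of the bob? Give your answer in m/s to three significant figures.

7.22 m/s

The radius of the circle is r = L sinθ = 3.03 × sin 62.7° = 2.693 m.
Horizontally T sinθ = mv²/r and vertically T cosθ = mg, so tanθ = v²/(rg).
v = √(r g tanθ) = √(2.693 × 10.0 × 1.937) = √52.17 = 7.223 m/s.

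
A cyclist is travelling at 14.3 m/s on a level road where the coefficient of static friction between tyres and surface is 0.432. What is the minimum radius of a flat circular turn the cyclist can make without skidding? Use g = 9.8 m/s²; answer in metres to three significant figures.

48.3 m

At the limit, μ_s m g = m v²/r, so r_min = v²/(μ_s g) = (14.3)²/(0.432 × 9.8) = 204.5/4.234 = 48.30 m.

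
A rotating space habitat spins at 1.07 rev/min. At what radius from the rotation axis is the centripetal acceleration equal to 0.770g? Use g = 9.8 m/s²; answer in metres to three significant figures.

601 m

ω = 1.07 rev/min × 2π/60 = 0.1121 rad/s.
a_c = ω²r = 0.770g ⇒ r = 0.770 × 9.8 / (0.1121)² = 7.546/0.01256 = 601.0 m.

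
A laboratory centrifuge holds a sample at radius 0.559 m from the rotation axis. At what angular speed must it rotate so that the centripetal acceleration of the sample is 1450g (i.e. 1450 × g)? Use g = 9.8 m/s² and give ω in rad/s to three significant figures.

159 rad/s

Centripetal acceleration a_c = ω²r. Setting ω²r = 1450g:
ω = √(1450g / r) = √(1450 × 9.8 / 0.559) = √25420 = 159.4 rad/s.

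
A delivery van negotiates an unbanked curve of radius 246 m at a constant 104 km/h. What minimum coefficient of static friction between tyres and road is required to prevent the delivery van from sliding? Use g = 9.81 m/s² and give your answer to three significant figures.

v = 104/3.6 = 28.89 m/s.
Friction provides the centripetal force: μ_s m g = m v²/r, so μ_s = v²/(g r) = (28.89)²/(9.81 × 246) = 834.6/2413 = 0.3458.

0.346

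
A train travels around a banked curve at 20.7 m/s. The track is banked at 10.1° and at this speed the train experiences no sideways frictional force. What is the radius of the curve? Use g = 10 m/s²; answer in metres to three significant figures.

241 m

Frictionless banking: tanθ = v²/(rg), so r = v²/(g tanθ).
r = (20.7)²/(10.0 × tan 10.1°) = 428.5/(10.0 × 0.1781) = 428.5/1.781 = 240.6 m.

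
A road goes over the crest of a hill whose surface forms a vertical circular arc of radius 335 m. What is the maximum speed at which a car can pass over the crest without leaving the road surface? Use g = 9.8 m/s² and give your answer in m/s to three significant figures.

57.3 m/s

At the crest the centre of the circle is below the car, so the net downward (centripetal) force is mg − N = mv²/r.
The car leaves the road when N → 0, giving v_max = √(g r) = √(9.8 × 335) = 57.30 m/s.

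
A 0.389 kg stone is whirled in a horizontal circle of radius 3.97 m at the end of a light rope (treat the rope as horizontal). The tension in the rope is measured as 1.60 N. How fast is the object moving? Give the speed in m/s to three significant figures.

T = m v²/r ⇒ v = √(T r / m) = √(1.60 × 3.97 / 0.389) = √16.33 = 4.041 m/s.

4.04 m/s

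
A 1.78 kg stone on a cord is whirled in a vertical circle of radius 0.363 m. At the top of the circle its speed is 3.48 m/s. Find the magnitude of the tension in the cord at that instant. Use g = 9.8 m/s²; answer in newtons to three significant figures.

At the top, both T and the weight mg point inward (toward the centre), so T + mg = mv²/r.
T = m(v²/r − g) = 1.78 × ((3.48)²/0.363 − 9.8) = 1.78 × (33.36 − 9.8) = 1.78 × 23.56 = 41.94 N.

41.9 N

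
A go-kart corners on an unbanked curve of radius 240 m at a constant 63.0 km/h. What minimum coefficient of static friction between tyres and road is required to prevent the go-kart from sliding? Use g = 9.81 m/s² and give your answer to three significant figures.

v = 63.0/3.6 = 17.50 m/s.
Friction provides the centripetal force: μ_s m g = m v²/r, so μ_s = v²/(g r) = (17.50)²/(9.81 × 240) = 306.2/2354 = 0.1301.

0.130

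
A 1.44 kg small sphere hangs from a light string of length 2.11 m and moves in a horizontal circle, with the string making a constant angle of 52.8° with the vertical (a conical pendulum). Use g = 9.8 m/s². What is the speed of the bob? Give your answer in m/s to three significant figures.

4.66 m/s

The radius of the circle is r = L sinθ = 2.11 × sin 52.8° = 1.681 m.
Horizontally T sinθ = mv²/r and vertically T cosθ = mg, so tanθ = v²/(rg).
v = √(r g tanθ) = √(1.681 × 9.8 × 1.317) = √21.70 = 4.658 m/s.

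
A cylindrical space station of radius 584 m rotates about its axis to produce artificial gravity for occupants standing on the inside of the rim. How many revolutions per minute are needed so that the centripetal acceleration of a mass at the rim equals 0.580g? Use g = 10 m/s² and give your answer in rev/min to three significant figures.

Require ω²r = 0.580g, so ω = √(0.580 × 10.0/584) = 0.09966 rad/s.
In rev/min: ω × 60/(2π) = 0.09966 × 60/(2π) = 0.9517 rev/min.

0.952 rev/min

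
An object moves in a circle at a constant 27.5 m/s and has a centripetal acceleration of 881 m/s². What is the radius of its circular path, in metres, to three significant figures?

0.858 m

a_c = v²/r ⇒ r = v²/a_c = (27.5)²/881 = 756.2/881 = 0.8584 m.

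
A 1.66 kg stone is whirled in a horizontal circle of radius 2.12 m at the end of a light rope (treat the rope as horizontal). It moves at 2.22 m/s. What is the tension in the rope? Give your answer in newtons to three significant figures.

The tension is the only horizontal force, so it supplies the full centripetal force: T = m v²/r = 1.66 × (2.220)²/2.12 = 1.66 × 4.928/2.12 = 3.859 N.

3.86 N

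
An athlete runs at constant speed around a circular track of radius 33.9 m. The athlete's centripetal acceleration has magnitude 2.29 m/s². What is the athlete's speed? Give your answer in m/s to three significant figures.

a_c = v²/r ⇒ v = √(a_c · r) = √(2.29 × 33.9) = √77.63 = 8.811 m/s.

8.81 m/s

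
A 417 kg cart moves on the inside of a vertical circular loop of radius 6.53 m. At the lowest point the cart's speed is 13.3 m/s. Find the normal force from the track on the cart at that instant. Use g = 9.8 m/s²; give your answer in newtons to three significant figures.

15400 N

At the lowest point, N points up (toward the centre) and the weight mg points down (away from the centre), so the net inward force is N − mg = mv²/r.
N = m(v²/r + g) = 417 × ((13.3)²/6.53 + 9.8) = 417 × (27.09 + 9.8) = 417 × 36.89 = 15380 N.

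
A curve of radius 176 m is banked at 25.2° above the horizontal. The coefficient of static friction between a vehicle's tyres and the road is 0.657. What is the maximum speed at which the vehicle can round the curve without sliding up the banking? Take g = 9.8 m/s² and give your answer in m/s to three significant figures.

At the maximum speed, friction acts down the slope at its limiting value f = μN. Radially (horizontal, toward centre): N sinθ + μN cosθ = mv²/r. Vertically: N cosθ − μN sinθ = mg.
Dividing: v² = r g (sinθ + μcosθ)/(cosθ − μsinθ).
sinθ + μcosθ = 0.4258 + 0.657×0.9048 = 1.020; cosθ − μsinθ = 0.9048 − 0.657×0.4258 = 0.6251.
v² = 176 × 9.8 × 1.020/0.6251 = 2815 m²/s², so v = 53.06 m/s.

53.1 m/s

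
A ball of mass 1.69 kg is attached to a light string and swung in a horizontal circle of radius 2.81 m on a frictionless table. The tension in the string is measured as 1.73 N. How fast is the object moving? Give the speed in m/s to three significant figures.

1.70 m/s

T = m v²/r ⇒ v = √(T r / m) = √(1.73 × 2.81 / 1.69) = √2.877 = 1.696 m/s.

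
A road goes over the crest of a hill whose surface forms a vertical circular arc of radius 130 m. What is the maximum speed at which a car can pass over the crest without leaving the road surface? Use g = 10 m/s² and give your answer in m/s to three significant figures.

At the crest the centre of the circle is below the car, so the net downward (centripetal) force is mg − N = mv²/r.
The car leaves the road when N → 0, giving v_max = √(g r) = √(10.0 × 130) = 36.06 m/s.

36.1 m/s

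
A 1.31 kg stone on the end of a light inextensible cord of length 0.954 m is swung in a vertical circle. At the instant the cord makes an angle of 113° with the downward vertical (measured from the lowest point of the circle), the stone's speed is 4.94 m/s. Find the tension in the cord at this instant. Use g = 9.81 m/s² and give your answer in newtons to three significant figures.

Take the radial direction toward the centre of the circle as positive. The component of the weight along the string toward the centre is −mg cos φ (φ measured from the bottom), so Newton's second law along the string gives T − mg cos φ = m v²/r.
cos 113° = -0.3907, so T = m(v²/r + g cos φ) = 1.31 × ((4.94)²/0.954 + 9.81 × -0.3907) = 1.31 × (25.58 + (-3.833)) = 1.31 × 21.75 = 28.49 N.

28.5 N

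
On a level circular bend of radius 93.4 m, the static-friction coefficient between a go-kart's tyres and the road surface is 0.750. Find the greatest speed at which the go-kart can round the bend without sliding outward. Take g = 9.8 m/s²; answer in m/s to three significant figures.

The only inward force on a level bend is static friction, so at the limit f_s = μ_s N = μ_s m g = m v²/r.
Mass cancels: v_max = √(μ_s g r) = √(0.750 × 9.8 × 93.4) = √686.5 = 26.20 m/s.

26.2 m/s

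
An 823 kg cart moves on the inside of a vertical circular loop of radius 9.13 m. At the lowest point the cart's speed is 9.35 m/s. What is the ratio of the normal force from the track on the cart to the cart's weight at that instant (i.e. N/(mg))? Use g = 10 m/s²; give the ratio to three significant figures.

1.96

At the bottom, N − mg = mv²/r, so N = m(v²/r + g) and N/(mg) = v²/(rg) + 1 = (9.35)²/(9.13 × 10.0) + 1 = 0.9575 + 1 = 1.958.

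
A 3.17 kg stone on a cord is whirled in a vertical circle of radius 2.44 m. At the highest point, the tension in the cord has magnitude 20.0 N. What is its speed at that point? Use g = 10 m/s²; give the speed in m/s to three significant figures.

At the top, T + mg = mv²/r, so v = √(r(T/m + g)) = √(2.44 × (20.0/3.17 + 10.0)) = √(2.44 × 16.31) = √39.79 = 6.308 m/s.

6.31 m/s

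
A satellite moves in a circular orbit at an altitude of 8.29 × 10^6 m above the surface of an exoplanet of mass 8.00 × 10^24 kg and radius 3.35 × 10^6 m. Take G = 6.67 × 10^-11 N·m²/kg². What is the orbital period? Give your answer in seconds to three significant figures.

r = R + h = 3.35 × 10^6 + 8.29 × 10^6 = 1.164 × 10^7 m. Gravity provides the centripetal force: G M m / r² = m v² / r ⇒ v = √(GM/r) = 6771 m/s.
T = 2πr/v = 2π × 1.164 × 10^7 / 6771 = 10800 s.

10800 s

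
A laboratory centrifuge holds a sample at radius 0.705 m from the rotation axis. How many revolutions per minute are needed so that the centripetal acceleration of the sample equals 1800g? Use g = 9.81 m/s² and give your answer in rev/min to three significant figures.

1510 rev/min

Require ω²r = 1800g, so ω = √(1800 × 9.81/0.705) = 158.3 rad/s.
In rev/min: ω × 60/(2π) = 158.3 × 60/(2π) = 1511 rev/min.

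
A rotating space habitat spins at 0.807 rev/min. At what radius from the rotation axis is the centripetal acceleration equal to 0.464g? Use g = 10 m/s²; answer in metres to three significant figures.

650 m

ω = 0.807 rev/min × 2π/60 = 0.08451 rad/s.
a_c = ω²r = 0.464g ⇒ r = 0.464 × 10.0 / (0.08451)² = 4.640/0.007142 = 649.7 m.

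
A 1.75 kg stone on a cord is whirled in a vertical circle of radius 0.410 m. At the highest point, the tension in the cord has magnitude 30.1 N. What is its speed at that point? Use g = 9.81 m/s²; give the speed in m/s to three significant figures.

At the top, T + mg = mv²/r, so v = √(r(T/m + g)) = √(0.410 × (30.1/1.75 + 9.81)) = √(0.410 × 27.01) = √11.07 = 3.328 m/s.

3.33 m/s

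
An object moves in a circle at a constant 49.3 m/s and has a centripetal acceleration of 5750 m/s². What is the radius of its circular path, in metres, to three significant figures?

0.423 m

a_c = v²/r ⇒ r = v²/a_c = (49.3)²/5750 = 2430/5750 = 0.4227 m.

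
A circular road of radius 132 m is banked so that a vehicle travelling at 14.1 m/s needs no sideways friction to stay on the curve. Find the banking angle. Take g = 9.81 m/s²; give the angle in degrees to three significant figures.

8.73°

With no friction, the horizontal component of the normal force provides the centripetal force: N sinθ = mv²/r, while N cosθ = mg vertically.
Dividing: tanθ = v²/(r g) = (14.1)²/(132 × 9.81) = 198.8/1295 = 0.1535.
θ = arctan(0.1535) = 8.729°.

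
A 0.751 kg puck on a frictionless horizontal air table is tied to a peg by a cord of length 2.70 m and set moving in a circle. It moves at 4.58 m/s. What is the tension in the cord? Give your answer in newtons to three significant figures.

The tension is the only horizontal force, so it supplies the full centripetal force: T = m v²/r = 0.751 × (4.580)²/2.70 = 0.751 × 20.98/2.70 = 5.835 N.

5.83 N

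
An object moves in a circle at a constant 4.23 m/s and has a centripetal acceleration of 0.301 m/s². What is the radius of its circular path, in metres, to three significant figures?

a_c = v²/r ⇒ r = v²/a_c = (4.23)²/0.301 = 17.89/0.301 = 59.44 m.

59.4 m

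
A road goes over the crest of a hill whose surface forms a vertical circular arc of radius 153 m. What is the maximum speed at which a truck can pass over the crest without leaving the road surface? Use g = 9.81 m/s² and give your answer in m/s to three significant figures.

At the crest the centre of the circle is below the truck, so the net downward (centripetal) force is mg − N = mv²/r.
The truck leaves the road when N → 0, giving v_max = √(g r) = √(9.81 × 153) = 38.74 m/s.

38.7 m/s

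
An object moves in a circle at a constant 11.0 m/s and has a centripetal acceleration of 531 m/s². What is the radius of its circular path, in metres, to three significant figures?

0.228 m

a_c = v²/r ⇒ r = v²/a_c = (11.0)²/531 = 121.0/531 = 0.2279 m.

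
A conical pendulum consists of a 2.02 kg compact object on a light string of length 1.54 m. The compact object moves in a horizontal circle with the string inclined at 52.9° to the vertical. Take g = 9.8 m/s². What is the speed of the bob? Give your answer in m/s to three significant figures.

3.99 m/s

The radius of the circle is r = L sinθ = 1.54 × sin 52.9° = 1.228 m.
Horizontally T sinθ = mv²/r and vertically T cosθ = mg, so tanθ = v²/(rg).
v = √(r g tanθ) = √(1.228 × 9.8 × 1.322) = √15.92 = 3.989 m/s.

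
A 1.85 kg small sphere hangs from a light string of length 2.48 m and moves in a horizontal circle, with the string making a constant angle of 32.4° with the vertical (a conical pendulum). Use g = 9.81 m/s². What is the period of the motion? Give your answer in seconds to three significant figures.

2.90 s

r = L sinθ = 1.329 m. From T sinθ = mω²r and T cosθ = mg: tanθ = ω²r/g, so ω² = g tanθ / r = g/(L cosθ).
ω = √(g/(L cosθ)) = √(9.81/(2.48 × 0.8443)) = √4.685 = 2.164 rad/s.
Period = 2π/ω = 2.903 s.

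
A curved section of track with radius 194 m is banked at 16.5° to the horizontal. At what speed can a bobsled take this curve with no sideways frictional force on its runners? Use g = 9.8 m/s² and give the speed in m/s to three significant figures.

23.7 m/s

On a frictionless banked curve, N sinθ = mv²/r and N cosθ = mg, so tanθ = v²/(rg).
v = √(r g tanθ) = √(194 × 9.8 × tan 16.5°) = √(194 × 9.8 × 0.2962) = √563.2 = 23.73 m/s.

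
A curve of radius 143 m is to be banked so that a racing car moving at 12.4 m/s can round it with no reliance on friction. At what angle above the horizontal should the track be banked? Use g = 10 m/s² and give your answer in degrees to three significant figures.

6.14°

For a frictionless banked turn: horizontally N sinθ = mv²/r and vertically N cosθ = mg.
Dividing: tanθ = v²/(r g) = (12.4)²/(143 × 10.0) = 153.8/1430 = 0.1075.
θ = arctan(0.1075) = 6.137°.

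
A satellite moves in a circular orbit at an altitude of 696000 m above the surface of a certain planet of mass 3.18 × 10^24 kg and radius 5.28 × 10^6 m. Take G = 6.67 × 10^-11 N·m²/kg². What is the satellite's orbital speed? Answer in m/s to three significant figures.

5960 m/s

Orbital radius r = R + h = 5.28 × 10^6 + 696000 = 5.976 × 10^6 m.
Gravity supplies the centripetal force: G M m / r² = m v² / r, so v = √(GM/r).
v = √(6.67 × 10^-11 × 3.18 × 10^24 / 5.976 × 10^6) = √(3.549 × 10^7) = 5958 m/s.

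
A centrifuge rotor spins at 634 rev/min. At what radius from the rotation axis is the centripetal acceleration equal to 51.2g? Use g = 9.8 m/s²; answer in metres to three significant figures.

ω = 634 rev/min × 2π/60 = 66.39 rad/s.
a_c = ω²r = 51.2g ⇒ r = 51.2 × 9.8 / (66.39)² = 501.8/4408 = 0.1138 m.

0.114 m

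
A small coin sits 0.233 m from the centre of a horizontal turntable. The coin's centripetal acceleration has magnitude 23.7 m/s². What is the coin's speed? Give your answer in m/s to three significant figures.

2.35 m/s

a_c = v²/r ⇒ v = √(a_c · r) = √(23.7 × 0.233) = √5.522 = 2.350 m/s.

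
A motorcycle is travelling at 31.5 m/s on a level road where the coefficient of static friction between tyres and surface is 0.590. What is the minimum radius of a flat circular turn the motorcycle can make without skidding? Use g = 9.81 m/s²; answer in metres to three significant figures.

171 m

At the limit, μ_s m g = m v²/r, so r_min = v²/(μ_s g) = (31.5)²/(0.590 × 9.81) = 992.2/5.788 = 171.4 m.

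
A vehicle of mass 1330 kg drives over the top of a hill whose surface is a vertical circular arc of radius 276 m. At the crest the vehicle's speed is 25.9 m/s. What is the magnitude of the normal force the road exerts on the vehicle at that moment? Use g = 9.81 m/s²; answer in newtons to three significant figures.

9810 N

At the crest the centripetal acceleration points downward (toward the centre of the arc), so mg − N = mv²/r.
N = m(g − v²/r) = 1330 × (9.81 − (25.9)²/276) = 1330 × (9.81 − 2.430) = 1330 × 7.380 = 9815 N.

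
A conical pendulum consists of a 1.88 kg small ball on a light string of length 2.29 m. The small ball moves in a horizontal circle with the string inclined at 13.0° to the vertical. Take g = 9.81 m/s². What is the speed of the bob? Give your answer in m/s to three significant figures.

1.08 m/s

The radius of the circle is r = L sinθ = 2.29 × sin 13.0° = 0.5151 m.
Horizontally T sinθ = mv²/r and vertically T cosθ = mg, so tanθ = v²/(rg).
v = √(r g tanθ) = √(0.5151 × 9.81 × 0.2309) = √1.167 = 1.080 m/s.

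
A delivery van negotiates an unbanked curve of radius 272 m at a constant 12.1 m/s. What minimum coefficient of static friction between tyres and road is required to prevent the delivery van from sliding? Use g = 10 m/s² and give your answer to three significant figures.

Friction provides the centripetal force: μ_s m g = m v²/r, so μ_s = v²/(g r) = (12.10)²/(10.0 × 272) = 146.4/2720 = 0.05383.

0.0538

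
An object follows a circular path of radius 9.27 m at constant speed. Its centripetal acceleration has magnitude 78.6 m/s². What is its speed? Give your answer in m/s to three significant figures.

27.0 m/s

a_c = v²/r ⇒ v = √(a_c · r) = √(78.6 × 9.27) = √728.6 = 26.99 m/s.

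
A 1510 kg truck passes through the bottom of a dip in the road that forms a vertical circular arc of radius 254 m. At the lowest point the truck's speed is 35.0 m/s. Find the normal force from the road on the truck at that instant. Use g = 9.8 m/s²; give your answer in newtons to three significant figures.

22100 N

At the lowest point, N points up (toward the centre) and the weight mg points down (away from the centre), so the net inward force is N − mg = mv²/r.
N = m(v²/r + g) = 1510 × ((35.0)²/254 + 9.8) = 1510 × (4.823 + 9.8) = 1510 × 14.62 = 22080 N.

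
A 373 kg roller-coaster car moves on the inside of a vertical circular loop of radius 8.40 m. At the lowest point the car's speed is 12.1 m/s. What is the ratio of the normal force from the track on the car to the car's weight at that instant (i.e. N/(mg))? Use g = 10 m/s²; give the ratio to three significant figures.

2.74

At the bottom, N − mg = mv²/r, so N = m(v²/r + g) and N/(mg) = v²/(rg) + 1 = (12.1)²/(8.40 × 10.0) + 1 = 1.743 + 1 = 2.743.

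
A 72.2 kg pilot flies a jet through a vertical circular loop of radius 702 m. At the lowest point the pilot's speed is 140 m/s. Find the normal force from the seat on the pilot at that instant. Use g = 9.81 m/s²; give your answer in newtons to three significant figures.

At the lowest point, N points up (toward the centre) and the weight mg points down (away from the centre), so the net inward force is N − mg = mv²/r.
N = m(v²/r + g) = 72.2 × ((140)²/702 + 9.81) = 72.2 × (27.92 + 9.81) = 72.2 × 37.73 = 2724 N.

2720 N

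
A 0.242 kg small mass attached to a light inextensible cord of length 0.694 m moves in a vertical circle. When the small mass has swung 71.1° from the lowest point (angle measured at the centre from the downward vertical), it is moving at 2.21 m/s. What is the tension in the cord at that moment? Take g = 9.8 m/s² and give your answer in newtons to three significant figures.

Take the radial direction toward the centre of the circle as positive. The component of the weight along the string toward the centre is −mg cos φ (φ measured from the bottom), so Newton's second law along the string gives T − mg cos φ = m v²/r.
cos 71.1° = 0.3239, so T = m(v²/r + g cos φ) = 0.242 × ((2.21)²/0.694 + 9.8 × 0.3239) = 0.242 × (7.038 + (3.174)) = 0.242 × 10.21 = 2.471 N.

2.47 N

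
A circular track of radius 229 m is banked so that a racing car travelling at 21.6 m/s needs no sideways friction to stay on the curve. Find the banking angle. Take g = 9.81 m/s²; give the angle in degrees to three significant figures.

For a frictionless banked turn: horizontally N sinθ = mv²/r and vertically N cosθ = mg.
Dividing: tanθ = v²/(r g) = (21.6)²/(229 × 9.81) = 466.6/2246 = 0.2077.
θ = arctan(0.2077) = 11.73°.

11.7°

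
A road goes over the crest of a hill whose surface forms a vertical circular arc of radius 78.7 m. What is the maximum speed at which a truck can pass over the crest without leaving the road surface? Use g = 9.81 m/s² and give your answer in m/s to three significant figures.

27.8 m/s

At the crest the centre of the circle is below the truck, so the net downward (centripetal) force is mg − N = mv²/r.
The truck leaves the road when N → 0, giving v_max = √(g r) = √(9.81 × 78.7) = 27.79 m/s.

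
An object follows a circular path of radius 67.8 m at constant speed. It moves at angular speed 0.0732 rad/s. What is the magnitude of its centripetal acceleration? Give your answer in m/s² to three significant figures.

v = ωr = 0.0732 × 67.8 = 4.963 m/s.
a_c = v²/r = (4.963)²/67.8 = 24.63/67.8 = 0.3633 m/s².

0.363 m/s²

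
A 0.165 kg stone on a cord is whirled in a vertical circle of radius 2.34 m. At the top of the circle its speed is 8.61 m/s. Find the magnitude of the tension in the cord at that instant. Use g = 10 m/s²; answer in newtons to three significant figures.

3.58 N

At the top, both T and the weight mg point inward (toward the centre), so T + mg = mv²/r.
T = m(v²/r − g) = 0.165 × ((8.61)²/2.34 − 10.0) = 0.165 × (31.68 − 10.0) = 0.165 × 21.68 = 3.577 N.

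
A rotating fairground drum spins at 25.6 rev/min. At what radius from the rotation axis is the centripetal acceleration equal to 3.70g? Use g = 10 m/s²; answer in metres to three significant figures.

ω = 25.6 rev/min × 2π/60 = 2.681 rad/s.
a_c = ω²r = 3.70g ⇒ r = 3.70 × 10.0 / (2.681)² = 37.00/7.187 = 5.148 m.

5.15 m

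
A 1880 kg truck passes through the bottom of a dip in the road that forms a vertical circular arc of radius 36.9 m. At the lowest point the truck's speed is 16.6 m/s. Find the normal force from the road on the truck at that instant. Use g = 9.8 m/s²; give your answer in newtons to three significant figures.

32500 N

At the lowest point, N points up (toward the centre) and the weight mg points down (away from the centre), so the net inward force is N − mg = mv²/r.
N = m(v²/r + g) = 1880 × ((16.6)²/36.9 + 9.8) = 1880 × (7.468 + 9.8) = 1880 × 17.27 = 32460 N.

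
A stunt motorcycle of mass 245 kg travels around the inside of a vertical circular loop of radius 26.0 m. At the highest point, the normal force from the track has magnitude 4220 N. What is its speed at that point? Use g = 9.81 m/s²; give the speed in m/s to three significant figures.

26.5 m/s

At the top, N + mg = mv²/r, so v = √(r(N/m + g)) = √(26.0 × (4220/245 + 9.81)) = √(26.0 × 27.03) = √702.9 = 26.51 m/s.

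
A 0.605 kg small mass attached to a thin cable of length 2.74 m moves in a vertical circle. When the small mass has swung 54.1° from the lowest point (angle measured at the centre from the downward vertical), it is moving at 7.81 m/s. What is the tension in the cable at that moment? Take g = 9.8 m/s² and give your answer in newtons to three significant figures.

16.9 N

Take the radial direction toward the centre of the circle as positive. The component of the weight along the string toward the centre is −mg cos φ (φ measured from the bottom), so Newton's second law along the string gives T − mg cos φ = m v²/r.
cos 54.1° = 0.5864, so T = m(v²/r + g cos φ) = 0.605 × ((7.81)²/2.74 + 9.8 × 0.5864) = 0.605 × (22.26 + (5.746)) = 0.605 × 28.01 = 16.94 N.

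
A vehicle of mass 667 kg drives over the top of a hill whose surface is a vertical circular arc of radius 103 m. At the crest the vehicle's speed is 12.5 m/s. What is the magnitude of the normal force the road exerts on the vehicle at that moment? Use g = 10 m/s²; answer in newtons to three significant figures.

At the crest the centripetal acceleration points downward (toward the centre of the arc), so mg − N = mv²/r.
N = m(g − v²/r) = 667 × (10.0 − (12.5)²/103) = 667 × (10.0 − 1.517) = 667 × 8.483 = 5658 N.

5660 N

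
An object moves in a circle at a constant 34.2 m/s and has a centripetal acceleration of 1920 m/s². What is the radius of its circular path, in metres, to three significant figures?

0.609 m

a_c = v²/r ⇒ r = v²/a_c = (34.2)²/1920 = 1170/1920 = 0.6092 m.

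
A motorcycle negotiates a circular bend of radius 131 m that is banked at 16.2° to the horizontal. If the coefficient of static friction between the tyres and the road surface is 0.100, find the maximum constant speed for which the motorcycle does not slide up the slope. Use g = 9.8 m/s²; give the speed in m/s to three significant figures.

22.7 m/s

At the maximum speed, friction acts down the slope at its limiting value f = μN. Radially (horizontal, toward centre): N sinθ + μN cosθ = mv²/r. Vertically: N cosθ − μN sinθ = mg.
Dividing: v² = r g (sinθ + μcosθ)/(cosθ − μsinθ).
sinθ + μcosθ = 0.2790 + 0.100×0.9603 = 0.3750; cosθ − μsinθ = 0.9603 − 0.100×0.2790 = 0.9324.
v² = 131 × 9.8 × 0.3750/0.9324 = 516.4 m²/s², so v = 22.72 m/s.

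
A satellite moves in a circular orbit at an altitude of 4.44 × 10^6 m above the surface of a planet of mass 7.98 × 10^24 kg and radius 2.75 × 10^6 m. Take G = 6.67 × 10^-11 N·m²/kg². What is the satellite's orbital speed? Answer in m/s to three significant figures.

8600 m/s

Orbital radius r = R + h = 2.75 × 10^6 + 4.44 × 10^6 = 7.190 × 10^6 m.
Gravity supplies the centripetal force: G M m / r² = m v² / r, so v = √(GM/r).
v = √(6.67 × 10^-11 × 7.98 × 10^24 / 7.190 × 10^6) = √(7.403 × 10^7) = 8604 m/s.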